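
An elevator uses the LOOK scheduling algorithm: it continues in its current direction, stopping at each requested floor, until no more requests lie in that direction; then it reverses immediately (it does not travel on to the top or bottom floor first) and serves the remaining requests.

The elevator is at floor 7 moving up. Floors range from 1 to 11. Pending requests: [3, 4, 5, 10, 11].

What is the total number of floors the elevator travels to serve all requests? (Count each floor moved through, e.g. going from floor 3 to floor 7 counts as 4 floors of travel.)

Answer: 12

Derivation:
Start at floor 7 moving up, LOOK stop order: [10, 11, 5, 4, 3]
  7 → 10: |10-7| = 3, total = 3
  10 → 11: |11-10| = 1, total = 4
  11 → 5: |5-11| = 6, total = 10
  5 → 4: |4-5| = 1, total = 11
  4 → 3: |3-4| = 1, total = 12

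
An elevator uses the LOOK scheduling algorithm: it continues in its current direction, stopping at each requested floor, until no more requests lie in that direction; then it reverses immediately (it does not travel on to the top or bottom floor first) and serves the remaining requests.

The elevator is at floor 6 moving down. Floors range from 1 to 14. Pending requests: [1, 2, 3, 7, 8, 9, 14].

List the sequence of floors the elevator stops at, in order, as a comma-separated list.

Current: 6, moving DOWN
Serve below first (descending): [3, 2, 1]
Then reverse, serve above (ascending): [7, 8, 9, 14]

Answer: 3, 2, 1, 7, 8, 9, 14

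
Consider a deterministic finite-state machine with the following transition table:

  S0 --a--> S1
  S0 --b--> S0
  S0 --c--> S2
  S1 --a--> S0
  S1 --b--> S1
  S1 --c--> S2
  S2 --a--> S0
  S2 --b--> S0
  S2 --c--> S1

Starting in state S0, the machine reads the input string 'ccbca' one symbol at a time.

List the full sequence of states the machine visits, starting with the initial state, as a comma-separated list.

Answer: S0, S2, S1, S1, S2, S0

Derivation:
Start: S0
  read 'c': S0 --c--> S2
  read 'c': S2 --c--> S1
  read 'b': S1 --b--> S1
  read 'c': S1 --c--> S2
  read 'a': S2 --a--> S0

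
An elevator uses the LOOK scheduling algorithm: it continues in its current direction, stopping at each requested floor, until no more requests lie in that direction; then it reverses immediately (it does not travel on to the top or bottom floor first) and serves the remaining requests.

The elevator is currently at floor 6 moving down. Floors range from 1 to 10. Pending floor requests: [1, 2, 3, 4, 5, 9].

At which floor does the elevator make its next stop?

Current floor: 6, direction: down
Requests above: [9]
Requests below: [1, 2, 3, 4, 5]
Moving down and requests lie below → nearest below is max([1, 2, 3, 4, 5]) = 5

Answer: 5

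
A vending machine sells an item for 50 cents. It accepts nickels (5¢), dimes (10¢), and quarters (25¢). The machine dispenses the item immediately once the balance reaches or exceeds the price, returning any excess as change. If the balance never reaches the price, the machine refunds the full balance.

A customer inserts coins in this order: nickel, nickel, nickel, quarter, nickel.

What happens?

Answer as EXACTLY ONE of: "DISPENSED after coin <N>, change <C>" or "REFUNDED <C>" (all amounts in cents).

Price: 50¢
Coin 1 (nickel, 5¢): balance = 5¢
Coin 2 (nickel, 5¢): balance = 10¢
Coin 3 (nickel, 5¢): balance = 15¢
Coin 4 (quarter, 25¢): balance = 40¢
Coin 5 (nickel, 5¢): balance = 45¢
All coins inserted, balance 45¢ < price 50¢ → REFUND 45¢

Answer: REFUNDED 45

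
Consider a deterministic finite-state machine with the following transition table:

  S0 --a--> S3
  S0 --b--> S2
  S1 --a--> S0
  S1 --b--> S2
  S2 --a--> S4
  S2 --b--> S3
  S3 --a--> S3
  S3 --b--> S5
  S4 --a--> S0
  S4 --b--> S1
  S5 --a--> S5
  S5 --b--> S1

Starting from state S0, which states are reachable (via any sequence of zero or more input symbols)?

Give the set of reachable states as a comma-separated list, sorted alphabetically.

Answer: S0, S1, S2, S3, S4, S5

Derivation:
BFS from S0:
  visit S0: S0--a-->S3 (new), S0--b-->S2 (new)
  visit S3: S3--a-->S3 (seen), S3--b-->S5 (new)
  visit S2: S2--a-->S4 (new), S2--b-->S3 (seen)
  visit S5: S5--a-->S5 (seen), S5--b-->S1 (new)
  visit S4: S4--a-->S0 (seen), S4--b-->S1 (seen)
  visit S1: S1--a-->S0 (seen), S1--b-->S2 (seen)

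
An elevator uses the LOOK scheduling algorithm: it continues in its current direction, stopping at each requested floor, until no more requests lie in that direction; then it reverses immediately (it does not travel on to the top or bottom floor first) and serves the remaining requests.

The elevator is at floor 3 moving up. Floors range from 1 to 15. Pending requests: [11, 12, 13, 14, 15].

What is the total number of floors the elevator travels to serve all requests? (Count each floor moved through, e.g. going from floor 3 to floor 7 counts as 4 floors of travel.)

Answer: 12

Derivation:
Start at floor 3 moving up, LOOK stop order: [11, 12, 13, 14, 15]
  3 → 11: |11-3| = 8, total = 8
  11 → 12: |12-11| = 1, total = 9
  12 → 13: |13-12| = 1, total = 10
  13 → 14: |14-13| = 1, total = 11
  14 → 15: |15-14| = 1, total = 12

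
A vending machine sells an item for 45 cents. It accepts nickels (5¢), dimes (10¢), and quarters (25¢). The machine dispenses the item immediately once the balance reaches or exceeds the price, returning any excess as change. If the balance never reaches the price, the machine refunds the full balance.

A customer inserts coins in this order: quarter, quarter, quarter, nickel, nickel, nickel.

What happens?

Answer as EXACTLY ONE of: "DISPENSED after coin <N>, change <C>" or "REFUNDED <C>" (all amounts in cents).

Answer: DISPENSED after coin 2, change 5

Derivation:
Price: 45¢
Coin 1 (quarter, 25¢): balance = 25¢
Coin 2 (quarter, 25¢): balance = 50¢
  → balance >= price → DISPENSE, change = 50 - 45 = 5¢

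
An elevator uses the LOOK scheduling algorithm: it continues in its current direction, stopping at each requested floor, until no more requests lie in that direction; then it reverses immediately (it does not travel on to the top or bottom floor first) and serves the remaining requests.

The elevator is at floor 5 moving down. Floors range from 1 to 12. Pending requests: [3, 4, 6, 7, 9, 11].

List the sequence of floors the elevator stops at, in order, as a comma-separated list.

Current: 5, moving DOWN
Serve below first (descending): [4, 3]
Then reverse, serve above (ascending): [6, 7, 9, 11]

Answer: 4, 3, 6, 7, 9, 11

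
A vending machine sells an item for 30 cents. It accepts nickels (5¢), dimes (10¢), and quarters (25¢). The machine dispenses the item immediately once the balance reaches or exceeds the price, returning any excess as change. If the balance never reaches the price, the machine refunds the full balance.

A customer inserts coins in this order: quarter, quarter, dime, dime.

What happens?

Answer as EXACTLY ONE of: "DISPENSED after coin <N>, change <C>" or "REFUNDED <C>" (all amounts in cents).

Answer: DISPENSED after coin 2, change 20

Derivation:
Price: 30¢
Coin 1 (quarter, 25¢): balance = 25¢
Coin 2 (quarter, 25¢): balance = 50¢
  → balance >= price → DISPENSE, change = 50 - 30 = 20¢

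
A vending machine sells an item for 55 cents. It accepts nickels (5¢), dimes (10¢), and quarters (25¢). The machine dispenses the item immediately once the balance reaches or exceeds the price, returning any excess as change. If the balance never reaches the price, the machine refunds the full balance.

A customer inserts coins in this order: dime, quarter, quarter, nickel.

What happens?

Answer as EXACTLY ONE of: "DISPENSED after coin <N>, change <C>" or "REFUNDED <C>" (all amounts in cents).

Price: 55¢
Coin 1 (dime, 10¢): balance = 10¢
Coin 2 (quarter, 25¢): balance = 35¢
Coin 3 (quarter, 25¢): balance = 60¢
  → balance >= price → DISPENSE, change = 60 - 55 = 5¢

Answer: DISPENSED after coin 3, change 5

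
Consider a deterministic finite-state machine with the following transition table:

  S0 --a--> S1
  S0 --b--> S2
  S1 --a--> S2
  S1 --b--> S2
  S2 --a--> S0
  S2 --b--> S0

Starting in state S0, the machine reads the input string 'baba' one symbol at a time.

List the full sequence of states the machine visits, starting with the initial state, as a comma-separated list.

Start: S0
  read 'b': S0 --b--> S2
  read 'a': S2 --a--> S0
  read 'b': S0 --b--> S2
  read 'a': S2 --a--> S0

Answer: S0, S2, S0, S2, S0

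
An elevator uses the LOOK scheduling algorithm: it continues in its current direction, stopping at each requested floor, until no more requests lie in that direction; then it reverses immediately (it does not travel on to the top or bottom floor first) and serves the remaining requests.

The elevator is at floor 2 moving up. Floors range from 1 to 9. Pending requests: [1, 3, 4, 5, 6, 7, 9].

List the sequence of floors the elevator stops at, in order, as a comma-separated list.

Answer: 3, 4, 5, 6, 7, 9, 1

Derivation:
Current: 2, moving UP
Serve above first (ascending): [3, 4, 5, 6, 7, 9]
Then reverse, serve below (descending): [1]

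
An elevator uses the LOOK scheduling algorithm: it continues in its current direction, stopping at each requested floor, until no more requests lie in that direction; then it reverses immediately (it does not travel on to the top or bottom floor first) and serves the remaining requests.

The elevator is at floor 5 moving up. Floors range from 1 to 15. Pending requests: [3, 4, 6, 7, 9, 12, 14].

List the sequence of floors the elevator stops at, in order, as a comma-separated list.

Current: 5, moving UP
Serve above first (ascending): [6, 7, 9, 12, 14]
Then reverse, serve below (descending): [4, 3]

Answer: 6, 7, 9, 12, 14, 4, 3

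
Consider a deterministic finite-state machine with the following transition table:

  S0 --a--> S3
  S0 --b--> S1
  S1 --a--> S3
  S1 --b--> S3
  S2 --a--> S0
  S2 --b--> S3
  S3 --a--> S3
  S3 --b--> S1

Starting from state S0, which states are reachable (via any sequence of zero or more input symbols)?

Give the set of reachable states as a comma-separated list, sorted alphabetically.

BFS from S0:
  visit S0: S0--a-->S3 (new), S0--b-->S1 (new)
  visit S3: S3--a-->S3 (seen), S3--b-->S1 (seen)
  visit S1: S1--a-->S3 (seen), S1--b-->S3 (seen)

Answer: S0, S1, S3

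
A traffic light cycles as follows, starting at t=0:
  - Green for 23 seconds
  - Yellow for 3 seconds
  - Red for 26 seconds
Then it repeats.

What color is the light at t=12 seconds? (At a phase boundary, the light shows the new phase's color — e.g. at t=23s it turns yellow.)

Answer: green

Derivation:
Cycle length = 23 + 3 + 26 = 52s
t = 12, phase_t = 12 mod 52 = 12
12 < 23 (green end) → GREEN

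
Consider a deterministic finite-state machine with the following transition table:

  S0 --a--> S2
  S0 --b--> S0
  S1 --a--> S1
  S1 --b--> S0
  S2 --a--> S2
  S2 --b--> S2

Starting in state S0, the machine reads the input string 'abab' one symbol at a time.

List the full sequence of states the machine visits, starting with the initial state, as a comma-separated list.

Start: S0
  read 'a': S0 --a--> S2
  read 'b': S2 --b--> S2
  read 'a': S2 --a--> S2
  read 'b': S2 --b--> S2

Answer: S0, S2, S2, S2, S2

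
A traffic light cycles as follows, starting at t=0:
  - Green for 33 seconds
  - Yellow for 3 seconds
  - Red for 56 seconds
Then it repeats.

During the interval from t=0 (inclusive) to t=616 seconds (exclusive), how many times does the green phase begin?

Cycle = 33+3+56 = 92s
green phase starts at t = k*92 + 0 for k=0,1,2,...
Need k*92+0 < 616 → k < 6.696
k ∈ {0, ..., 6} → 7 starts

Answer: 7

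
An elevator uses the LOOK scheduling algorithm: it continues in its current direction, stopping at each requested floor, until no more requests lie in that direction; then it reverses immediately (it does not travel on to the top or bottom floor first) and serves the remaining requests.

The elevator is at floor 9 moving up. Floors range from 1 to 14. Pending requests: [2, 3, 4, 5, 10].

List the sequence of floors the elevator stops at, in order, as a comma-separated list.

Answer: 10, 5, 4, 3, 2

Derivation:
Current: 9, moving UP
Serve above first (ascending): [10]
Then reverse, serve below (descending): [5, 4, 3, 2]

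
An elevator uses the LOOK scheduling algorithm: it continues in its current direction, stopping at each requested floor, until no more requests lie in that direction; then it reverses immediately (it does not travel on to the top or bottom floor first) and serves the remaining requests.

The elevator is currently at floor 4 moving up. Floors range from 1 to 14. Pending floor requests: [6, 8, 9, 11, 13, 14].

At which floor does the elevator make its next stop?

Answer: 6

Derivation:
Current floor: 4, direction: up
Requests above: [6, 8, 9, 11, 13, 14]
Requests below: []
Moving up and requests lie above → nearest above is min([6, 8, 9, 11, 13, 14]) = 6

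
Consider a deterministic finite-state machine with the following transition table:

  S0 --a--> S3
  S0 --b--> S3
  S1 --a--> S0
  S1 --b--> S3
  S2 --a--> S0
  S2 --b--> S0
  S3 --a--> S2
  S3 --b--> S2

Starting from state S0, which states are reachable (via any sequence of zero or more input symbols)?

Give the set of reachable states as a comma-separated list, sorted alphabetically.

Answer: S0, S2, S3

Derivation:
BFS from S0:
  visit S0: S0--a-->S3 (new), S0--b-->S3 (seen)
  visit S3: S3--a-->S2 (new), S3--b-->S2 (seen)
  visit S2: S2--a-->S0 (seen), S2--b-->S0 (seen)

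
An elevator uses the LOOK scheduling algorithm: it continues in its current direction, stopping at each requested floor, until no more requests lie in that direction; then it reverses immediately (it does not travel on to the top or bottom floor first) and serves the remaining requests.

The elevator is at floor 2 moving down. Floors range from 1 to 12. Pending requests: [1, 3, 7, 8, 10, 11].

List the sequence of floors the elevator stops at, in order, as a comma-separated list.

Current: 2, moving DOWN
Serve below first (descending): [1]
Then reverse, serve above (ascending): [3, 7, 8, 10, 11]

Answer: 1, 3, 7, 8, 10, 11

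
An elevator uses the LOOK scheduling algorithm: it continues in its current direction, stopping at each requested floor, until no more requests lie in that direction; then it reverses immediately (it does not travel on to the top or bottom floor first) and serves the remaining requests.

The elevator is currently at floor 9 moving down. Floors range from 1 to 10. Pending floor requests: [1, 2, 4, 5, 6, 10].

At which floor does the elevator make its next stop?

Current floor: 9, direction: down
Requests above: [10]
Requests below: [1, 2, 4, 5, 6]
Moving down and requests lie below → nearest below is max([1, 2, 4, 5, 6]) = 6

Answer: 6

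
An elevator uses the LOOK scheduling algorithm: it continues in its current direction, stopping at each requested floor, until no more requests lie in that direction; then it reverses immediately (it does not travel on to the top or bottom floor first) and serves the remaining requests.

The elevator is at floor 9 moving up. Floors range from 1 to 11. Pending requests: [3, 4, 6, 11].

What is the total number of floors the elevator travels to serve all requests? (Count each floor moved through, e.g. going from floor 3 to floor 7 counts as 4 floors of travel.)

Start at floor 9 moving up, LOOK stop order: [11, 6, 4, 3]
  9 → 11: |11-9| = 2, total = 2
  11 → 6: |6-11| = 5, total = 7
  6 → 4: |4-6| = 2, total = 9
  4 → 3: |3-4| = 1, total = 10

Answer: 10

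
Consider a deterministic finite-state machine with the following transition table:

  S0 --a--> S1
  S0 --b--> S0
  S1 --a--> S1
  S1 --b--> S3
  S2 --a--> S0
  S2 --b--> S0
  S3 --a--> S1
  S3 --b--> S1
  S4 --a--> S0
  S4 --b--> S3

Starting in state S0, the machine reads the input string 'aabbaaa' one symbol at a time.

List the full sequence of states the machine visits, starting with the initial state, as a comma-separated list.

Answer: S0, S1, S1, S3, S1, S1, S1, S1

Derivation:
Start: S0
  read 'a': S0 --a--> S1
  read 'a': S1 --a--> S1
  read 'b': S1 --b--> S3
  read 'b': S3 --b--> S1
  read 'a': S1 --a--> S1
  read 'a': S1 --a--> S1
  read 'a': S1 --a--> S1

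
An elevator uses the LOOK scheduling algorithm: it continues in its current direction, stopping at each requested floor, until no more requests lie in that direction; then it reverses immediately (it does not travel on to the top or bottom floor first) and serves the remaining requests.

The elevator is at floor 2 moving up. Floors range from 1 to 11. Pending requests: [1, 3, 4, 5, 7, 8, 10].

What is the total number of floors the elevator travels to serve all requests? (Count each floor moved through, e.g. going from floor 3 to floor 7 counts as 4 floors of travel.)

Start at floor 2 moving up, LOOK stop order: [3, 4, 5, 7, 8, 10, 1]
  2 → 3: |3-2| = 1, total = 1
  3 → 4: |4-3| = 1, total = 2
  4 → 5: |5-4| = 1, total = 3
  5 → 7: |7-5| = 2, total = 5
  7 → 8: |8-7| = 1, total = 6
  8 → 10: |10-8| = 2, total = 8
  10 → 1: |1-10| = 9, total = 17

Answer: 17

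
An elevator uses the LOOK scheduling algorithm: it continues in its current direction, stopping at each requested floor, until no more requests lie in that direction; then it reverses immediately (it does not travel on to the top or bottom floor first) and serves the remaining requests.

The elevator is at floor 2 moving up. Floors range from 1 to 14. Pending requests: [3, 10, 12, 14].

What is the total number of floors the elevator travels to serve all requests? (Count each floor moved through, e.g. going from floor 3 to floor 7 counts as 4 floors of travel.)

Start at floor 2 moving up, LOOK stop order: [3, 10, 12, 14]
  2 → 3: |3-2| = 1, total = 1
  3 → 10: |10-3| = 7, total = 8
  10 → 12: |12-10| = 2, total = 10
  12 → 14: |14-12| = 2, total = 12

Answer: 12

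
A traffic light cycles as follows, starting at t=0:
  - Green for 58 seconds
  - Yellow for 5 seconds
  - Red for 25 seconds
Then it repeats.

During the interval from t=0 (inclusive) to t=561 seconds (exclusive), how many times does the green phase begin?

Answer: 7

Derivation:
Cycle = 58+5+25 = 88s
green phase starts at t = k*88 + 0 for k=0,1,2,...
Need k*88+0 < 561 → k < 6.375
k ∈ {0, ..., 6} → 7 starts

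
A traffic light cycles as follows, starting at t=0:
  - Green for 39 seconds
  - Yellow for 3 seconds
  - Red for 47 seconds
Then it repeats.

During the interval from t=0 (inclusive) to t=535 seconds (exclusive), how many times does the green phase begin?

Cycle = 39+3+47 = 89s
green phase starts at t = k*89 + 0 for k=0,1,2,...
Need k*89+0 < 535 → k < 6.011
k ∈ {0, ..., 6} → 7 starts

Answer: 7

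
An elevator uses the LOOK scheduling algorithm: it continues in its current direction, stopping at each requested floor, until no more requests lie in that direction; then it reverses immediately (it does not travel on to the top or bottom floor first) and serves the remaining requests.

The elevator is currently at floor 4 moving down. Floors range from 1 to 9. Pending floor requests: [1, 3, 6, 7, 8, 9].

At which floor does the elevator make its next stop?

Current floor: 4, direction: down
Requests above: [6, 7, 8, 9]
Requests below: [1, 3]
Moving down and requests lie below → nearest below is max([1, 3]) = 3

Answer: 3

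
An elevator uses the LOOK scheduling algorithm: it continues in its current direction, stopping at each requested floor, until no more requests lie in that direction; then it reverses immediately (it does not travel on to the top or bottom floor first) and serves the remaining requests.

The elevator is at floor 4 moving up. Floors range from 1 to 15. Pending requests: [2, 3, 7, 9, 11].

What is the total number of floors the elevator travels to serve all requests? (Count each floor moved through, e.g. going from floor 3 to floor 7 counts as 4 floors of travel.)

Answer: 16

Derivation:
Start at floor 4 moving up, LOOK stop order: [7, 9, 11, 3, 2]
  4 → 7: |7-4| = 3, total = 3
  7 → 9: |9-7| = 2, total = 5
  9 → 11: |11-9| = 2, total = 7
  11 → 3: |3-11| = 8, total = 15
  3 → 2: |2-3| = 1, total = 16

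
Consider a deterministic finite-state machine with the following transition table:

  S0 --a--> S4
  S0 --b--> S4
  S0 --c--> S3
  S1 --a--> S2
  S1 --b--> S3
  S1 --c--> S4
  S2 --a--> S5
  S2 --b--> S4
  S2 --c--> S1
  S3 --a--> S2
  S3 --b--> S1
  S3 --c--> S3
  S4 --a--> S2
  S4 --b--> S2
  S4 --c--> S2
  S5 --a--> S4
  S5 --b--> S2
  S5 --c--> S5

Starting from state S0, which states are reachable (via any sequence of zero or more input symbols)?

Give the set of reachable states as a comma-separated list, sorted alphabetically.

Answer: S0, S1, S2, S3, S4, S5

Derivation:
BFS from S0:
  visit S0: S0--a-->S4 (new), S0--b-->S4 (seen), S0--c-->S3 (new)
  visit S4: S4--a-->S2 (new), S4--b-->S2 (seen), S4--c-->S2 (seen)
  visit S3: S3--a-->S2 (seen), S3--b-->S1 (new), S3--c-->S3 (seen)
  visit S2: S2--a-->S5 (new), S2--b-->S4 (seen), S2--c-->S1 (seen)
  visit S1: S1--a-->S2 (seen), S1--b-->S3 (seen), S1--c-->S4 (seen)
  visit S5: S5--a-->S4 (seen), S5--b-->S2 (seen), S5--c-->S5 (seen)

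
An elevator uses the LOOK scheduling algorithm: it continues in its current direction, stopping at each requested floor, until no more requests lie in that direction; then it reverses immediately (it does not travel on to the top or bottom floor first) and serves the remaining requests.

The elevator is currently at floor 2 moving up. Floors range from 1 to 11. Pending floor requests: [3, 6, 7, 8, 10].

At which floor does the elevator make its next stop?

Answer: 3

Derivation:
Current floor: 2, direction: up
Requests above: [3, 6, 7, 8, 10]
Requests below: []
Moving up and requests lie above → nearest above is min([3, 6, 7, 8, 10]) = 3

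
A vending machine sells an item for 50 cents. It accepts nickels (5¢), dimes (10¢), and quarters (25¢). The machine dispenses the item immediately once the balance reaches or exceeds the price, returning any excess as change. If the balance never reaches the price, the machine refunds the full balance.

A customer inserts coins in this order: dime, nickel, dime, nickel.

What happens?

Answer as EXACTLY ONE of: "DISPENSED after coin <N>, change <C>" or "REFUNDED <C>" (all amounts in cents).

Answer: REFUNDED 30

Derivation:
Price: 50¢
Coin 1 (dime, 10¢): balance = 10¢
Coin 2 (nickel, 5¢): balance = 15¢
Coin 3 (dime, 10¢): balance = 25¢
Coin 4 (nickel, 5¢): balance = 30¢
All coins inserted, balance 30¢ < price 50¢ → REFUND 30¢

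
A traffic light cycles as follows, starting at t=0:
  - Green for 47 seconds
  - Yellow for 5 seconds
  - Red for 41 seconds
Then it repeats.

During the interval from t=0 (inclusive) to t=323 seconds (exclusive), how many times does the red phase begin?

Cycle = 47+5+41 = 93s
red phase starts at t = k*93 + 52 for k=0,1,2,...
Need k*93+52 < 323 → k < 2.914
k ∈ {0, ..., 2} → 3 starts

Answer: 3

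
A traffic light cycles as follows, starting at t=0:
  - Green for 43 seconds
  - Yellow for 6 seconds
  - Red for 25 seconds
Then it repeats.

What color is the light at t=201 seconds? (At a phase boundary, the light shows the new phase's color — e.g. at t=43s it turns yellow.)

Answer: red

Derivation:
Cycle length = 43 + 6 + 25 = 74s
t = 201, phase_t = 201 mod 74 = 53
53 >= 49 → RED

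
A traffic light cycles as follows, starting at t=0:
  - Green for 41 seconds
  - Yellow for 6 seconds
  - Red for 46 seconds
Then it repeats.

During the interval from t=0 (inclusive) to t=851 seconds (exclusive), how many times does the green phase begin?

Answer: 10

Derivation:
Cycle = 41+6+46 = 93s
green phase starts at t = k*93 + 0 for k=0,1,2,...
Need k*93+0 < 851 → k < 9.151
k ∈ {0, ..., 9} → 10 starts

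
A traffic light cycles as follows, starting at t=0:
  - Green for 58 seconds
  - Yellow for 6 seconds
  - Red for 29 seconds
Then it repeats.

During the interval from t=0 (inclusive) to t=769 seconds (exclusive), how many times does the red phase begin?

Answer: 8

Derivation:
Cycle = 58+6+29 = 93s
red phase starts at t = k*93 + 64 for k=0,1,2,...
Need k*93+64 < 769 → k < 7.581
k ∈ {0, ..., 7} → 8 starts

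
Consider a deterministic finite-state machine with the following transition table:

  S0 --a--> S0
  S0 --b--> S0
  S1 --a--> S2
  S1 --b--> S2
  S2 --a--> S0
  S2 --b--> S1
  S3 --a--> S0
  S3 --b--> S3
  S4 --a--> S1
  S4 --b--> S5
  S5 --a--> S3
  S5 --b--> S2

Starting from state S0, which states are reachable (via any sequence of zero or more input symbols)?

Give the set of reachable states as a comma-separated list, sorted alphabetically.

BFS from S0:
  visit S0: S0--a-->S0 (seen), S0--b-->S0 (seen)

Answer: S0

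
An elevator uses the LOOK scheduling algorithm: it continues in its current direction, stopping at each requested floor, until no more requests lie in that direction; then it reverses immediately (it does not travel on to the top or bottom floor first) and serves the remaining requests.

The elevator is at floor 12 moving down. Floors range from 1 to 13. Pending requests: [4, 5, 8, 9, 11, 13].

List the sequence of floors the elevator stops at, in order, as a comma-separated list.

Answer: 11, 9, 8, 5, 4, 13

Derivation:
Current: 12, moving DOWN
Serve below first (descending): [11, 9, 8, 5, 4]
Then reverse, serve above (ascending): [13]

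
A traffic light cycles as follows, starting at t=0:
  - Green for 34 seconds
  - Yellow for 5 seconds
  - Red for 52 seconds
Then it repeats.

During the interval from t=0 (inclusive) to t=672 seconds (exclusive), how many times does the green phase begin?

Cycle = 34+5+52 = 91s
green phase starts at t = k*91 + 0 for k=0,1,2,...
Need k*91+0 < 672 → k < 7.385
k ∈ {0, ..., 7} → 8 starts

Answer: 8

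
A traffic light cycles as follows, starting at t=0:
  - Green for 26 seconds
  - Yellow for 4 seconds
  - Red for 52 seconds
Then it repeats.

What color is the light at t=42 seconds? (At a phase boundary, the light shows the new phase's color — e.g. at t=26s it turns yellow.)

Cycle length = 26 + 4 + 52 = 82s
t = 42, phase_t = 42 mod 82 = 42
42 >= 30 → RED

Answer: red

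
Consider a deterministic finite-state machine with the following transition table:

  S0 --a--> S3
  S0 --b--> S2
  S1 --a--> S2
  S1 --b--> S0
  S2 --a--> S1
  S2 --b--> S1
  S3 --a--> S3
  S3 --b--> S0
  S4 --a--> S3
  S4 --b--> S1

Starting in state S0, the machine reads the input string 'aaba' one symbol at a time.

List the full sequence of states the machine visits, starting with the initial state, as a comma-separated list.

Answer: S0, S3, S3, S0, S3

Derivation:
Start: S0
  read 'a': S0 --a--> S3
  read 'a': S3 --a--> S3
  read 'b': S3 --b--> S0
  read 'a': S0 --a--> S3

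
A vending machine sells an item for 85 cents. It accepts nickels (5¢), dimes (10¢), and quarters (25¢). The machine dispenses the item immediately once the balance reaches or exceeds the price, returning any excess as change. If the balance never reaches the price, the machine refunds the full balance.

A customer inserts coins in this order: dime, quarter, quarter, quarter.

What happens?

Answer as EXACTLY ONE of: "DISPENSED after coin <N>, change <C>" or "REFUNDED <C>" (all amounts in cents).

Answer: DISPENSED after coin 4, change 0

Derivation:
Price: 85¢
Coin 1 (dime, 10¢): balance = 10¢
Coin 2 (quarter, 25¢): balance = 35¢
Coin 3 (quarter, 25¢): balance = 60¢
Coin 4 (quarter, 25¢): balance = 85¢
  → balance >= price → DISPENSE, change = 85 - 85 = 0¢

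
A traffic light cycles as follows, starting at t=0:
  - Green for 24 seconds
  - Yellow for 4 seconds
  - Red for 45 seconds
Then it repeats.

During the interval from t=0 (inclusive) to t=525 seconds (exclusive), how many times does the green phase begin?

Answer: 8

Derivation:
Cycle = 24+4+45 = 73s
green phase starts at t = k*73 + 0 for k=0,1,2,...
Need k*73+0 < 525 → k < 7.192
k ∈ {0, ..., 7} → 8 starts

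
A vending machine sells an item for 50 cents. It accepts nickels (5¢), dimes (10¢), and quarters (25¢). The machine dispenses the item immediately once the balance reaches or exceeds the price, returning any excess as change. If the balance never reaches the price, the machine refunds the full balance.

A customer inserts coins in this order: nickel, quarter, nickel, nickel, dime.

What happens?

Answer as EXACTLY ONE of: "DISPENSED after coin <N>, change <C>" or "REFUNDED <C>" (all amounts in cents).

Answer: DISPENSED after coin 5, change 0

Derivation:
Price: 50¢
Coin 1 (nickel, 5¢): balance = 5¢
Coin 2 (quarter, 25¢): balance = 30¢
Coin 3 (nickel, 5¢): balance = 35¢
Coin 4 (nickel, 5¢): balance = 40¢
Coin 5 (dime, 10¢): balance = 50¢
  → balance >= price → DISPENSE, change = 50 - 50 = 0¢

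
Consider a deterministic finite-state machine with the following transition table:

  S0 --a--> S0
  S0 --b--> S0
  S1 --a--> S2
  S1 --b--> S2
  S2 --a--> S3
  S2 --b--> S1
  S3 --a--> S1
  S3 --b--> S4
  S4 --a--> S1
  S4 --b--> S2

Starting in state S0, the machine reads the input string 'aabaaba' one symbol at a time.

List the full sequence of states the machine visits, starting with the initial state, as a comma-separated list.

Start: S0
  read 'a': S0 --a--> S0
  read 'a': S0 --a--> S0
  read 'b': S0 --b--> S0
  read 'a': S0 --a--> S0
  read 'a': S0 --a--> S0
  read 'b': S0 --b--> S0
  read 'a': S0 --a--> S0

Answer: S0, S0, S0, S0, S0, S0, S0, S0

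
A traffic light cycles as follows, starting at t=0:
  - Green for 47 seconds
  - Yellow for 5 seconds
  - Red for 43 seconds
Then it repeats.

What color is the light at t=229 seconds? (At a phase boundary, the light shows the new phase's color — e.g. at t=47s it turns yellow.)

Answer: green

Derivation:
Cycle length = 47 + 5 + 43 = 95s
t = 229, phase_t = 229 mod 95 = 39
39 < 47 (green end) → GREEN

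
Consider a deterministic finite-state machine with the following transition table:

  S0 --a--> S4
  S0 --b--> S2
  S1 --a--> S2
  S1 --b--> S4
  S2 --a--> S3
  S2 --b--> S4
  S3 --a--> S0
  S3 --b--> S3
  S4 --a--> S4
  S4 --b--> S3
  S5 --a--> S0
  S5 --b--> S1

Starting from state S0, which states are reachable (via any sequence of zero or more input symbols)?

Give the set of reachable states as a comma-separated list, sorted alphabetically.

BFS from S0:
  visit S0: S0--a-->S4 (new), S0--b-->S2 (new)
  visit S4: S4--a-->S4 (seen), S4--b-->S3 (new)
  visit S2: S2--a-->S3 (seen), S2--b-->S4 (seen)
  visit S3: S3--a-->S0 (seen), S3--b-->S3 (seen)

Answer: S0, S2, S3, S4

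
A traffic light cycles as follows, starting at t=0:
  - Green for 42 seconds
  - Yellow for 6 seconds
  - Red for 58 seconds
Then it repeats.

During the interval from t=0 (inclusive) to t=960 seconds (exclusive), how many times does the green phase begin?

Answer: 10

Derivation:
Cycle = 42+6+58 = 106s
green phase starts at t = k*106 + 0 for k=0,1,2,...
Need k*106+0 < 960 → k < 9.057
k ∈ {0, ..., 9} → 10 starts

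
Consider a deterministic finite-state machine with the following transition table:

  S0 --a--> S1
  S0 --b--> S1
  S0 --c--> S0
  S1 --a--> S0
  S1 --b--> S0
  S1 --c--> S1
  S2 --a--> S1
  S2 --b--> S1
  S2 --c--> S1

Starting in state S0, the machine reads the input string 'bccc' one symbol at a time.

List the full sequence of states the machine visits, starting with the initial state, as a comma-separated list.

Start: S0
  read 'b': S0 --b--> S1
  read 'c': S1 --c--> S1
  read 'c': S1 --c--> S1
  read 'c': S1 --c--> S1

Answer: S0, S1, S1, S1, S1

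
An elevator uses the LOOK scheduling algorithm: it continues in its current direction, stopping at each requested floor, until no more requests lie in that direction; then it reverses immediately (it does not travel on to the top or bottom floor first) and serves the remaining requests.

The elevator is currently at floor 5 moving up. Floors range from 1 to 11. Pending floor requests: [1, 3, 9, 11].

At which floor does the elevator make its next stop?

Answer: 9

Derivation:
Current floor: 5, direction: up
Requests above: [9, 11]
Requests below: [1, 3]
Moving up and requests lie above → nearest above is min([9, 11]) = 9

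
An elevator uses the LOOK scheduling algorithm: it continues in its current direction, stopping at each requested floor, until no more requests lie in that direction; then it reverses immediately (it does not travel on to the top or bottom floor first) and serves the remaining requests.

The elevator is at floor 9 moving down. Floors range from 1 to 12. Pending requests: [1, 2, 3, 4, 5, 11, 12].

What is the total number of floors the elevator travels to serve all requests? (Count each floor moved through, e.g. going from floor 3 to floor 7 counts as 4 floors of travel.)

Start at floor 9 moving down, LOOK stop order: [5, 4, 3, 2, 1, 11, 12]
  9 → 5: |5-9| = 4, total = 4
  5 → 4: |4-5| = 1, total = 5
  4 → 3: |3-4| = 1, total = 6
  3 → 2: |2-3| = 1, total = 7
  2 → 1: |1-2| = 1, total = 8
  1 → 11: |11-1| = 10, total = 18
  11 → 12: |12-11| = 1, total = 19

Answer: 19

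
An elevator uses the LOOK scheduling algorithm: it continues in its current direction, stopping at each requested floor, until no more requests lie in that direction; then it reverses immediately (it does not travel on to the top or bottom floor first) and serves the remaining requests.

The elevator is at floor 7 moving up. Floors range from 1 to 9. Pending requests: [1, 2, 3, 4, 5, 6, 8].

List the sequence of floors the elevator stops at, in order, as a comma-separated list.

Answer: 8, 6, 5, 4, 3, 2, 1

Derivation:
Current: 7, moving UP
Serve above first (ascending): [8]
Then reverse, serve below (descending): [6, 5, 4, 3, 2, 1]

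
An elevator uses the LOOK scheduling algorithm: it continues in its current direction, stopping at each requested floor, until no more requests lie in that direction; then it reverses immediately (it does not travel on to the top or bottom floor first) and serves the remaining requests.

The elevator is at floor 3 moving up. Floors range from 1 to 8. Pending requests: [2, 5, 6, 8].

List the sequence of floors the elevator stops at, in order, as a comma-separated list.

Answer: 5, 6, 8, 2

Derivation:
Current: 3, moving UP
Serve above first (ascending): [5, 6, 8]
Then reverse, serve below (descending): [2]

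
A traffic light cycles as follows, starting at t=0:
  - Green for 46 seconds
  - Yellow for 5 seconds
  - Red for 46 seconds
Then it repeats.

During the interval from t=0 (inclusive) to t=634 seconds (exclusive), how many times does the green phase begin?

Answer: 7

Derivation:
Cycle = 46+5+46 = 97s
green phase starts at t = k*97 + 0 for k=0,1,2,...
Need k*97+0 < 634 → k < 6.536
k ∈ {0, ..., 6} → 7 starts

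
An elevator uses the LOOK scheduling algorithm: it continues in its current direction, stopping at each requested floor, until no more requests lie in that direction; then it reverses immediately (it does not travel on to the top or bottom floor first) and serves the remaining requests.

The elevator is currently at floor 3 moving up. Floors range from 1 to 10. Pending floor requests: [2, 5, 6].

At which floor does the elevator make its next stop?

Current floor: 3, direction: up
Requests above: [5, 6]
Requests below: [2]
Moving up and requests lie above → nearest above is min([5, 6]) = 5

Answer: 5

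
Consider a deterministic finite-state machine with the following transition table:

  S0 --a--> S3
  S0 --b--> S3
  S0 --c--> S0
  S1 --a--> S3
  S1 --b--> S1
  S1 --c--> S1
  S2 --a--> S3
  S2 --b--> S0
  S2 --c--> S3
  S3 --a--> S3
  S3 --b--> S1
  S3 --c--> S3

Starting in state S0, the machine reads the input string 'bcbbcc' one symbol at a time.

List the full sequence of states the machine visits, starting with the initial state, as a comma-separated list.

Start: S0
  read 'b': S0 --b--> S3
  read 'c': S3 --c--> S3
  read 'b': S3 --b--> S1
  read 'b': S1 --b--> S1
  read 'c': S1 --c--> S1
  read 'c': S1 --c--> S1

Answer: S0, S3, S3, S1, S1, S1, S1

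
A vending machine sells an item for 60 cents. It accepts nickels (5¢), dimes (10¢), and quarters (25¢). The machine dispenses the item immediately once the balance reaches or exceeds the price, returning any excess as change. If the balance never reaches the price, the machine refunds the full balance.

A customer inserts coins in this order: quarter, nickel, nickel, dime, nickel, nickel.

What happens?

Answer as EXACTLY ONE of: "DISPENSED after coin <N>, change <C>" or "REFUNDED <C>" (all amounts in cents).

Price: 60¢
Coin 1 (quarter, 25¢): balance = 25¢
Coin 2 (nickel, 5¢): balance = 30¢
Coin 3 (nickel, 5¢): balance = 35¢
Coin 4 (dime, 10¢): balance = 45¢
Coin 5 (nickel, 5¢): balance = 50¢
Coin 6 (nickel, 5¢): balance = 55¢
All coins inserted, balance 55¢ < price 60¢ → REFUND 55¢

Answer: REFUNDED 55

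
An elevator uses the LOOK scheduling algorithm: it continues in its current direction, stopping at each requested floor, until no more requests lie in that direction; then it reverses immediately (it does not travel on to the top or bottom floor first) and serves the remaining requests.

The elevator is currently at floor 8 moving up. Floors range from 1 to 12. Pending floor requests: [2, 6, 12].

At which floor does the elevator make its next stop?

Answer: 12

Derivation:
Current floor: 8, direction: up
Requests above: [12]
Requests below: [2, 6]
Moving up and requests lie above → nearest above is min([12]) = 12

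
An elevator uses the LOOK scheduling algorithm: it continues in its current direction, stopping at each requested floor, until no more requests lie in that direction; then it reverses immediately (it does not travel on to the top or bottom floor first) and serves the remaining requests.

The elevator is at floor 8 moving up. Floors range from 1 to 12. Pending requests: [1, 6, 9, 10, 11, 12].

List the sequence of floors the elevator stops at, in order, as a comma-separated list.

Answer: 9, 10, 11, 12, 6, 1

Derivation:
Current: 8, moving UP
Serve above first (ascending): [9, 10, 11, 12]
Then reverse, serve below (descending): [6, 1]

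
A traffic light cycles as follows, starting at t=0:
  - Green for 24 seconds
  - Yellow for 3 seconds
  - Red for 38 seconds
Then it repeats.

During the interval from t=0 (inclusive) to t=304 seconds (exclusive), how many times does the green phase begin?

Cycle = 24+3+38 = 65s
green phase starts at t = k*65 + 0 for k=0,1,2,...
Need k*65+0 < 304 → k < 4.677
k ∈ {0, ..., 4} → 5 starts

Answer: 5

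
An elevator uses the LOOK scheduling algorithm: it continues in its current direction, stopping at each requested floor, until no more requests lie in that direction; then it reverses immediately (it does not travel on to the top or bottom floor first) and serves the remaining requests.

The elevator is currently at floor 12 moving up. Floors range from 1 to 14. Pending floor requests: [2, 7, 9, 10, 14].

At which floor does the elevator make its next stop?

Current floor: 12, direction: up
Requests above: [14]
Requests below: [2, 7, 9, 10]
Moving up and requests lie above → nearest above is min([14]) = 14

Answer: 14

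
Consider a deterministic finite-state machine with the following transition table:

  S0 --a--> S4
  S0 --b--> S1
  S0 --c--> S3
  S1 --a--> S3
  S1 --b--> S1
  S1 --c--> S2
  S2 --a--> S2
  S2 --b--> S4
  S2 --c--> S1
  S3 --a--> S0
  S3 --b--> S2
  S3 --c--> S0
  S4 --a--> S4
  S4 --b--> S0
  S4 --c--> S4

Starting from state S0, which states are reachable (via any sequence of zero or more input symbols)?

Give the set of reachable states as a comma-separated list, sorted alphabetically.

BFS from S0:
  visit S0: S0--a-->S4 (new), S0--b-->S1 (new), S0--c-->S3 (new)
  visit S4: S4--a-->S4 (seen), S4--b-->S0 (seen), S4--c-->S4 (seen)
  visit S1: S1--a-->S3 (seen), S1--b-->S1 (seen), S1--c-->S2 (new)
  visit S3: S3--a-->S0 (seen), S3--b-->S2 (seen), S3--c-->S0 (seen)
  visit S2: S2--a-->S2 (seen), S2--b-->S4 (seen), S2--c-->S1 (seen)

Answer: S0, S1, S2, S3, S4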